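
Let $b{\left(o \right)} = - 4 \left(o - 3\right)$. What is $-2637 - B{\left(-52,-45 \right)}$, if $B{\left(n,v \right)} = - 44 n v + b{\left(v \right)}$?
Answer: $100131$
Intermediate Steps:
$b{\left(o \right)} = 12 - 4 o$ ($b{\left(o \right)} = - 4 \left(-3 + o\right) = 12 - 4 o$)
$B{\left(n,v \right)} = 12 - 4 v - 44 n v$ ($B{\left(n,v \right)} = - 44 n v - \left(-12 + 4 v\right) = 12 - 4 v - 44 n v$)
$-2637 - B{\left(-52,-45 \right)} = -2637 - \left(12 - -180 - \left(-2288\right) \left(-45\right)\right) = -2637 - \left(12 + 180 - 102960\right) = -2637 - -102768 = -2637 + 102768 = 100131$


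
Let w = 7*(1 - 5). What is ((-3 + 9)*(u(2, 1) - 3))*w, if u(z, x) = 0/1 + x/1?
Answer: 336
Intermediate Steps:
u(z, x) = x (u(z, x) = 0*1 + x*1 = 0 + x = x)
w = -28 (w = 7*(-4) = -28)
((-3 + 9)*(u(2, 1) - 3))*w = ((-3 + 9)*(1 - 3))*(-28) = (6*(-2))*(-28) = -12*(-28) = 336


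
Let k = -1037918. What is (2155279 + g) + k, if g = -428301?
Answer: 689060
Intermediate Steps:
(2155279 + g) + k = (2155279 - 428301) - 1037918 = 1726978 - 1037918 = 689060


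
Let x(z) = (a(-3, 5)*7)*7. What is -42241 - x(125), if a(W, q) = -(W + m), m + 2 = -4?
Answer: -42682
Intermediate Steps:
m = -6 (m = -2 - 4 = -6)
a(W, q) = 6 - W (a(W, q) = -(W - 6) = -(-6 + W) = 6 - W)
x(z) = 441 (x(z) = ((6 - 1*(-3))*7)*7 = ((6 + 3)*7)*7 = (9*7)*7 = 63*7 = 441)
-42241 - x(125) = -42241 - 1*441 = -42241 - 441 = -42682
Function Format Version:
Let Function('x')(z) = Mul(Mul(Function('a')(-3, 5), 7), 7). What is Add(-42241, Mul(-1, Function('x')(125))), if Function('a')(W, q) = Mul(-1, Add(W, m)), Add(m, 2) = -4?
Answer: -42682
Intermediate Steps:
m = -6 (m = Add(-2, -4) = -6)
Function('a')(W, q) = Add(6, Mul(-1, W)) (Function('a')(W, q) = Mul(-1, Add(W, -6)) = Mul(-1, Add(-6, W)) = Add(6, Mul(-1, W)))
Function('x')(z) = 441 (Function('x')(z) = Mul(Mul(Add(6, Mul(-1, -3)), 7), 7) = Mul(Mul(Add(6, 3), 7), 7) = Mul(Mul(9, 7), 7) = Mul(63, 7) = 441)
Add(-42241, Mul(-1, Function('x')(125))) = Add(-42241, Mul(-1, 441)) = Add(-42241, -441) = -42682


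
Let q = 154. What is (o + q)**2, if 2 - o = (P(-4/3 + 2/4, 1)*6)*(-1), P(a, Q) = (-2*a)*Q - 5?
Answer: 18496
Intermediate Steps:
P(a, Q) = -5 - 2*Q*a (P(a, Q) = -2*Q*a - 5 = -5 - 2*Q*a)
o = -18 (o = 2 - (-5 - 2*1*(-4/3 + 2/4))*6*(-1) = 2 - (-5 - 2*1*(-4*1/3 + 2*(1/4)))*6*(-1) = 2 - (-5 - 2*1*(-4/3 + 1/2))*6*(-1) = 2 - (-5 - 2*1*(-5/6))*6*(-1) = 2 - (-5 + 5/3)*6*(-1) = 2 - (-10/3*6)*(-1) = 2 - (-20)*(-1) = 2 - 1*20 = 2 - 20 = -18)
(o + q)**2 = (-18 + 154)**2 = 136**2 = 18496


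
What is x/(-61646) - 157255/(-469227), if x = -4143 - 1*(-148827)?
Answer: -29097748769/14462983821 ≈ -2.0119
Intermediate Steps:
x = 144684 (x = -4143 + 148827 = 144684)
x/(-61646) - 157255/(-469227) = 144684/(-61646) - 157255/(-469227) = 144684*(-1/61646) - 157255*(-1/469227) = -72342/30823 + 157255/469227 = -29097748769/14462983821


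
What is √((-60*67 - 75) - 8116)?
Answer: I*√12211 ≈ 110.5*I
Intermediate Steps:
√((-60*67 - 75) - 8116) = √((-4020 - 75) - 8116) = √(-4095 - 8116) = √(-12211) = I*√12211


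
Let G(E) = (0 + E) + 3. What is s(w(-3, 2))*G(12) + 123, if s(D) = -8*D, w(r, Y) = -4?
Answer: 603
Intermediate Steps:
G(E) = 3 + E (G(E) = E + 3 = 3 + E)
s(w(-3, 2))*G(12) + 123 = (-8*(-4))*(3 + 12) + 123 = 32*15 + 123 = 480 + 123 = 603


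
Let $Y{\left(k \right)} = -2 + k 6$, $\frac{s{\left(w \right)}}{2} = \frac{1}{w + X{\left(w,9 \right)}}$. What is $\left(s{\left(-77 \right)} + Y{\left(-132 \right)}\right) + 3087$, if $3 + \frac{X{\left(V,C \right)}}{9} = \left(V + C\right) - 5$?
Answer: $\frac{1744971}{761} \approx 2293.0$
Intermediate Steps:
$X{\left(V,C \right)} = -72 + 9 C + 9 V$ ($X{\left(V,C \right)} = -27 + 9 \left(\left(V + C\right) - 5\right) = -27 + 9 \left(\left(C + V\right) - 5\right) = -27 + 9 \left(-5 + C + V\right) = -27 + \left(-45 + 9 C + 9 V\right) = -72 + 9 C + 9 V$)
$s{\left(w \right)} = \frac{2}{9 + 10 w}$ ($s{\left(w \right)} = \frac{2}{w + \left(-72 + 9 \cdot 9 + 9 w\right)} = \frac{2}{w + \left(-72 + 81 + 9 w\right)} = \frac{2}{w + \left(9 + 9 w\right)} = \frac{2}{9 + 10 w}$)
$Y{\left(k \right)} = -2 + 6 k$
$\left(s{\left(-77 \right)} + Y{\left(-132 \right)}\right) + 3087 = \left(\frac{2}{9 + 10 \left(-77\right)} + \left(-2 + 6 \left(-132\right)\right)\right) + 3087 = \left(\frac{2}{9 - 770} - 794\right) + 3087 = \left(\frac{2}{-761} - 794\right) + 3087 = \left(2 \left(- \frac{1}{761}\right) - 794\right) + 3087 = \left(- \frac{2}{761} - 794\right) + 3087 = - \frac{604236}{761} + 3087 = \frac{1744971}{761}$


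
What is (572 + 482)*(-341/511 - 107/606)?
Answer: -137717221/154833 ≈ -889.46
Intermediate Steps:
(572 + 482)*(-341/511 - 107/606) = 1054*(-341*1/511 - 107*1/606) = 1054*(-341/511 - 107/606) = 1054*(-261323/309666) = -137717221/154833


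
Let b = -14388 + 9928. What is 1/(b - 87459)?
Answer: -1/91919 ≈ -1.0879e-5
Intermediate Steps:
b = -4460
1/(b - 87459) = 1/(-4460 - 87459) = 1/(-91919) = -1/91919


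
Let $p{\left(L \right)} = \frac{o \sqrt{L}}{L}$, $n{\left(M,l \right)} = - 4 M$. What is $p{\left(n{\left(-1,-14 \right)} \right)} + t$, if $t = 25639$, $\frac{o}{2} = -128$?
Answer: $25511$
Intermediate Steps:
$o = -256$ ($o = 2 \left(-128\right) = -256$)
$p{\left(L \right)} = - \frac{256}{\sqrt{L}}$ ($p{\left(L \right)} = \frac{\left(-256\right) \sqrt{L}}{L} = - \frac{256}{\sqrt{L}}$)
$p{\left(n{\left(-1,-14 \right)} \right)} + t = - \frac{256}{2} + 25639 = \left(-256\right) \frac{1}{2} + 25639 = -128 + 25639 = 25511$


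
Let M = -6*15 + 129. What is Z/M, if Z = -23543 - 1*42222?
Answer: -65765/39 ≈ -1686.3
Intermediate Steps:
M = 39 (M = -90 + 129 = 39)
Z = -65765 (Z = -23543 - 42222 = -65765)
Z/M = -65765/39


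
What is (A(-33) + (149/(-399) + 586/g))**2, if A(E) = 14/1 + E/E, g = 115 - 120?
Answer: 41875073956/3980025 ≈ 10521.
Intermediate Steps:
g = -5
A(E) = 15 (A(E) = 14*1 + 1 = 14 + 1 = 15)
(A(-33) + (149/(-399) + 586/g))**2 = (15 + (149/(-399) + 586/(-5)))**2 = (15 + (149*(-1/399) + 586*(-1/5)))**2 = (15 + (-149/399 - 586/5))**2 = (15 - 234559/1995)**2 = (-204634/1995)**2 = 41875073956/3980025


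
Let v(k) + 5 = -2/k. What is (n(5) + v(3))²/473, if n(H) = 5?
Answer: 4/4257 ≈ 0.00093963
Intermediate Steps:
v(k) = -5 - 2/k
(n(5) + v(3))²/473 = (5 + (-5 - 2/3))²/473 = (5 + (-5 - 2*⅓))²*(1/473) = (5 + (-5 - ⅔))²*(1/473) = (5 - 17/3)²*(1/473) = (-⅔)²*(1/473) = (4/9)*(1/473) = 4/4257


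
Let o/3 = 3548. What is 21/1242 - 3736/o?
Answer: -122683/367218 ≈ -0.33409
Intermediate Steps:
o = 10644 (o = 3*3548 = 10644)
21/1242 - 3736/o = 21/1242 - 3736/10644 = 21*(1/1242) - 3736*1/10644 = 7/414 - 934/2661 = -122683/367218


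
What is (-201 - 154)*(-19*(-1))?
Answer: -6745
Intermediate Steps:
(-201 - 154)*(-19*(-1)) = -355*19 = -6745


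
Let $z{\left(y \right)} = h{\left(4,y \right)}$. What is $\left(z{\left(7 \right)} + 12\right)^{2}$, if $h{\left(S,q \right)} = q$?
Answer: $361$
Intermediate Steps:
$z{\left(y \right)} = y$
$\left(z{\left(7 \right)} + 12\right)^{2} = \left(7 + 12\right)^{2} = 19^{2} = 361$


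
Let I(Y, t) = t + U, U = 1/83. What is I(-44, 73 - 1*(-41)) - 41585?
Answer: -3442092/83 ≈ -41471.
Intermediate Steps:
U = 1/83 ≈ 0.012048
I(Y, t) = 1/83 + t (I(Y, t) = t + 1/83 = 1/83 + t)
I(-44, 73 - 1*(-41)) - 41585 = (1/83 + (73 - 1*(-41))) - 41585 = (1/83 + (73 + 41)) - 41585 = (1/83 + 114) - 41585 = 9463/83 - 41585 = -3442092/83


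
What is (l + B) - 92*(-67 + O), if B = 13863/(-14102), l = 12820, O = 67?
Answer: 180773777/14102 ≈ 12819.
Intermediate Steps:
B = -13863/14102 (B = 13863*(-1/14102) = -13863/14102 ≈ -0.98305)
(l + B) - 92*(-67 + O) = (12820 - 13863/14102) - 92*(-67 + 67) = 180773777/14102 - 92*0 = 180773777/14102 + 0 = 180773777/14102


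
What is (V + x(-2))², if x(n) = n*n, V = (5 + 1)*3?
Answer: 484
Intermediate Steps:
V = 18 (V = 6*3 = 18)
x(n) = n²
(V + x(-2))² = (18 + (-2)²)² = (18 + 4)² = 22² = 484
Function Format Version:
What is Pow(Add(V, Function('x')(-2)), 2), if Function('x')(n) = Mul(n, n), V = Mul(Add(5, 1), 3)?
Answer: 484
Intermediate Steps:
V = 18 (V = Mul(6, 3) = 18)
Function('x')(n) = Pow(n, 2)
Pow(Add(V, Function('x')(-2)), 2) = Pow(Add(18, Pow(-2, 2)), 2) = Pow(Add(18, 4), 2) = Pow(22, 2) = 484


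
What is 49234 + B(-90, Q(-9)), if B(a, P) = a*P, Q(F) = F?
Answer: 50044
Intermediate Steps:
B(a, P) = P*a
49234 + B(-90, Q(-9)) = 49234 - 9*(-90) = 49234 + 810 = 50044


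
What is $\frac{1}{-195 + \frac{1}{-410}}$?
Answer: $- \frac{410}{79951} \approx -0.0051281$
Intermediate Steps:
$\frac{1}{-195 + \frac{1}{-410}} = \frac{1}{-195 - \frac{1}{410}} = \frac{1}{- \frac{79951}{410}} = - \frac{410}{79951}$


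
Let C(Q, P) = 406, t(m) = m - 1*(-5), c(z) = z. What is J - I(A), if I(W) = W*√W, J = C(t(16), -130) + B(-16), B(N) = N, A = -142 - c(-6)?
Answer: 390 + 272*I*√34 ≈ 390.0 + 1586.0*I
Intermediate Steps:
t(m) = 5 + m (t(m) = m + 5 = 5 + m)
A = -136 (A = -142 - 1*(-6) = -142 + 6 = -136)
J = 390 (J = 406 - 16 = 390)
I(W) = W^(3/2)
J - I(A) = 390 - (-136)^(3/2) = 390 - (-272)*I*√34 = 390 + 272*I*√34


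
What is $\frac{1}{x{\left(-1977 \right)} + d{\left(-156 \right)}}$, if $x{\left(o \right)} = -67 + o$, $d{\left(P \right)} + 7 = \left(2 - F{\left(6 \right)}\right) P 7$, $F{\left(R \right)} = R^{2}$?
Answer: $\frac{1}{35077} \approx 2.8509 \cdot 10^{-5}$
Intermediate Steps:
$d{\left(P \right)} = -7 - 238 P$ ($d{\left(P \right)} = -7 + \left(2 - 6^{2}\right) P 7 = -7 + \left(2 - 36\right) P 7 = -7 + - 34 P 7 = -7 - 238 P$)
$\frac{1}{x{\left(-1977 \right)} + d{\left(-156 \right)}} = \frac{1}{\left(-67 - 1977\right) - -37121} = \frac{1}{-2044 + \left(-7 + 37128\right)} = \frac{1}{-2044 + 37121} = \frac{1}{35077}$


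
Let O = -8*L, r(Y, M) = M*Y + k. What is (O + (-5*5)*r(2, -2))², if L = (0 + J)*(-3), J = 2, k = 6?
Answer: 4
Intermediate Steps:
L = -6 (L = (0 + 2)*(-3) = 2*(-3) = -6)
r(Y, M) = 6 + M*Y (r(Y, M) = M*Y + 6 = 6 + M*Y)
O = 48 (O = -8*(-6) = 48)
(O + (-5*5)*r(2, -2))² = (48 + (-5*5)*(6 - 2*2))² = (48 - 25*(6 - 4))² = (48 - 25*2)² = (48 - 50)² = (-2)² = 4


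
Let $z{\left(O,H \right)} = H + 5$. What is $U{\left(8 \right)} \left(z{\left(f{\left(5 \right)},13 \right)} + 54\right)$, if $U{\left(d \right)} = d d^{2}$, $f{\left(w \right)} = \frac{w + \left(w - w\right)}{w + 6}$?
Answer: $36864$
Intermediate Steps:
$f{\left(w \right)} = \frac{w}{6 + w}$ ($f{\left(w \right)} = \frac{w + 0}{6 + w} = \frac{w}{6 + w}$)
$z{\left(O,H \right)} = 5 + H$
$U{\left(d \right)} = d^{3}$
$U{\left(8 \right)} \left(z{\left(f{\left(5 \right)},13 \right)} + 54\right) = 8^{3} \left(\left(5 + 13\right) + 54\right) = 512 \left(18 + 54\right) = 512 \cdot 72 = 36864$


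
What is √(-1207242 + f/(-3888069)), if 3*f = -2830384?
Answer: I*√18249970887604564330/3888069 ≈ 1098.7*I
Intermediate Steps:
f = -2830384/3 (f = (⅓)*(-2830384) = -2830384/3 ≈ -9.4346e+5)
√(-1207242 + f/(-3888069)) = √(-1207242 - 2830384/3/(-3888069)) = √(-1207242 - 2830384/3*(-1/3888069)) = √(-1207242 + 2830384/11664207) = √(-14081517756710/11664207) = I*√18249970887604564330/3888069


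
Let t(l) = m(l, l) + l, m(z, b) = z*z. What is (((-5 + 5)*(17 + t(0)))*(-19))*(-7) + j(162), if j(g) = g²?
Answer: 26244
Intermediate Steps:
m(z, b) = z²
t(l) = l + l² (t(l) = l² + l = l + l²)
(((-5 + 5)*(17 + t(0)))*(-19))*(-7) + j(162) = (((-5 + 5)*(17 + 0*(1 + 0)))*(-19))*(-7) + 162² = ((0*(17 + 0*1))*(-19))*(-7) + 26244 = ((0*(17 + 0))*(-19))*(-7) + 26244 = ((0*17)*(-19))*(-7) + 26244 = (0*(-19))*(-7) + 26244 = 0*(-7) + 26244 = 0 + 26244 = 26244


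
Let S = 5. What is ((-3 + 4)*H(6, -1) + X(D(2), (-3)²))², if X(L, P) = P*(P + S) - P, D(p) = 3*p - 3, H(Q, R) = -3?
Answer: 12996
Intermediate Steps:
D(p) = -3 + 3*p
X(L, P) = -P + P*(5 + P) (X(L, P) = P*(P + 5) - P = P*(5 + P) - P = -P + P*(5 + P))
((-3 + 4)*H(6, -1) + X(D(2), (-3)²))² = ((-3 + 4)*(-3) + (-3)²*(4 + (-3)²))² = (1*(-3) + 9*(4 + 9))² = (-3 + 9*13)² = (-3 + 117)² = 114² = 12996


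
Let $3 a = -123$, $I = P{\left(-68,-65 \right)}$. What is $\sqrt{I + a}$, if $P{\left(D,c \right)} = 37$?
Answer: $2 i \approx 2.0 i$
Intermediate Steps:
$I = 37$
$a = -41$ ($a = \frac{1}{3} \left(-123\right) = -41$)
$\sqrt{I + a} = \sqrt{37 - 41} = \sqrt{-4} = 2 i$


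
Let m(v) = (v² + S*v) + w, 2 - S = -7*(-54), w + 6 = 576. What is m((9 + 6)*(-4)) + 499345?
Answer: 526075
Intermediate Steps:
w = 570 (w = -6 + 576 = 570)
S = -376 (S = 2 - (-7)*(-54) = 2 - 1*378 = 2 - 378 = -376)
m(v) = 570 + v² - 376*v (m(v) = (v² - 376*v) + 570 = 570 + v² - 376*v)
m((9 + 6)*(-4)) + 499345 = (570 + ((9 + 6)*(-4))² - 376*(9 + 6)*(-4)) + 499345 = (570 + (15*(-4))² - 5640*(-4)) + 499345 = (570 + (-60)² - 376*(-60)) + 499345 = (570 + 3600 + 22560) + 499345 = 26730 + 499345 = 526075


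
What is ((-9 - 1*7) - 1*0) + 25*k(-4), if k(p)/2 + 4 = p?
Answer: -416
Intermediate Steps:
k(p) = -8 + 2*p
((-9 - 1*7) - 1*0) + 25*k(-4) = ((-9 - 1*7) - 1*0) + 25*(-8 + 2*(-4)) = ((-9 - 7) + 0) + 25*(-8 - 8) = (-16 + 0) + 25*(-16) = -16 - 400 = -416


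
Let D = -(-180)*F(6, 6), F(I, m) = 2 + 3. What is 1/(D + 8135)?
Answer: 1/9035 ≈ 0.00011068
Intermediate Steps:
F(I, m) = 5
D = 900 (D = -(-180)*5 = -30*(-30) = 900)
1/(D + 8135) = 1/(900 + 8135) = 1/9035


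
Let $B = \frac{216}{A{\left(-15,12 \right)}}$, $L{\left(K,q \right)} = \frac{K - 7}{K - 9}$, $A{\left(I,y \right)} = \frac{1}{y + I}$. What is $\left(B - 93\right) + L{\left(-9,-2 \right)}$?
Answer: $- \frac{6661}{9} \approx -740.11$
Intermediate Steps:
$A{\left(I,y \right)} = \frac{1}{I + y}$
$L{\left(K,q \right)} = \frac{-7 + K}{-9 + K}$
$B = -648$ ($B = \frac{216}{\frac{1}{-15 + 12}} = \frac{216}{\frac{1}{-3}} = \frac{216}{- \frac{1}{3}} = 216 \left(-3\right) = -648$)
$\left(B - 93\right) + L{\left(-9,-2 \right)} = \left(-648 - 93\right) + \frac{-7 - 9}{-9 - 9} = -741 + \frac{1}{-18} \left(-16\right) = -741 - - \frac{8}{9} = -741 + \frac{8}{9} = - \frac{6661}{9}$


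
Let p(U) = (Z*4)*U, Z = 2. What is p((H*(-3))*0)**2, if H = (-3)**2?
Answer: 0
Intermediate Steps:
H = 9
p(U) = 8*U (p(U) = (2*4)*U = 8*U)
p((H*(-3))*0)**2 = (8*((9*(-3))*0))**2 = (8*(-27*0))**2 = (8*0)**2 = 0**2 = 0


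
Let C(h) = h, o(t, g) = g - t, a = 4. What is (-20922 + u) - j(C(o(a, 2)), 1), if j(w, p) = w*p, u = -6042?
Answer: -26962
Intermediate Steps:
j(w, p) = p*w
(-20922 + u) - j(C(o(a, 2)), 1) = (-20922 - 6042) - (2 - 1*4) = -26964 - (2 - 4) = -26964 - (-2) = -26964 - 1*(-2) = -26964 + 2 = -26962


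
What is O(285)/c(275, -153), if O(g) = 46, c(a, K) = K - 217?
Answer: -23/185 ≈ -0.12432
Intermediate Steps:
c(a, K) = -217 + K
O(285)/c(275, -153) = 46/(-217 - 153) = 46/(-370) = 46*(-1/370) = -23/185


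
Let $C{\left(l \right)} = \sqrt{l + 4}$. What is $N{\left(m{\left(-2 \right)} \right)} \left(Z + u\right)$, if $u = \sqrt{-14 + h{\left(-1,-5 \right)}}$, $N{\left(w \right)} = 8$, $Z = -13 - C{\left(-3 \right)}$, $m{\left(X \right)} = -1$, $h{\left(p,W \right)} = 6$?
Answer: $-112 + 16 i \sqrt{2} \approx -112.0 + 22.627 i$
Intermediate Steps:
$C{\left(l \right)} = \sqrt{4 + l}$
$Z = -14$ ($Z = -13 - \sqrt{4 - 3} = -13 - \sqrt{1} = -13 - 1 = -14$)
$u = 2 i \sqrt{2}$ ($u = \sqrt{-14 + 6} = \sqrt{-8} = 2 i \sqrt{2} \approx 2.8284 i$)
$N{\left(m{\left(-2 \right)} \right)} \left(Z + u\right) = 8 \left(-14 + 2 i \sqrt{2}\right) = -112 + 16 i \sqrt{2}$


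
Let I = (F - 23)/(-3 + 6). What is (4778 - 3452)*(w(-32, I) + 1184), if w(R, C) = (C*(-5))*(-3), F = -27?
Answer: 1238484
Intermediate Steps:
I = -50/3 (I = (-27 - 23)/(-3 + 6) = -50/3 ≈ -16.667)
w(R, C) = 15*C (w(R, C) = -5*C*(-3) = 15*C)
(4778 - 3452)*(w(-32, I) + 1184) = (4778 - 3452)*(15*(-50/3) + 1184) = 1326*(-250 + 1184) = 1326*934 = 1238484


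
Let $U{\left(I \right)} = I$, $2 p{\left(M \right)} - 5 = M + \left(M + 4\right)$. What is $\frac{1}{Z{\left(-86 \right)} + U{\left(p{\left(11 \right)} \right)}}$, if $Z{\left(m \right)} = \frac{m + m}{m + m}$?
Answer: $\frac{2}{33} \approx 0.060606$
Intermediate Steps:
$p{\left(M \right)} = \frac{9}{2} + M$ ($p{\left(M \right)} = \frac{5}{2} + \frac{M + \left(M + 4\right)}{2} = \frac{5}{2} + \frac{M + \left(4 + M\right)}{2} = \frac{5}{2} + \frac{4 + 2 M}{2} = \frac{5}{2} + \left(2 + M\right) = \frac{9}{2} + M$)
$Z{\left(m \right)} = 1$ ($Z{\left(m \right)} = \frac{2 m}{2 m} = 2 m \frac{1}{2 m} = 1$)
$\frac{1}{Z{\left(-86 \right)} + U{\left(p{\left(11 \right)} \right)}} = \frac{1}{1 + \left(\frac{9}{2} + 11\right)} = \frac{1}{1 + \frac{31}{2}} = \frac{1}{\frac{33}{2}} = \frac{2}{33}$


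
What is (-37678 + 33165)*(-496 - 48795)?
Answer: 222450283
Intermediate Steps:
(-37678 + 33165)*(-496 - 48795) = -4513*(-49291) = 222450283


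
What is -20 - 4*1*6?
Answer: -44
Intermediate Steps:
-20 - 4*1*6 = -20 - 4*6 = -20 - 24 = -44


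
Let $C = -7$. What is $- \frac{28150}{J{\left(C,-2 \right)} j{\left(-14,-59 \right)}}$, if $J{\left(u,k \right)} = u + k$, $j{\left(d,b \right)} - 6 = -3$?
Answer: $\frac{28150}{27} \approx 1042.6$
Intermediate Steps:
$j{\left(d,b \right)} = 3$ ($j{\left(d,b \right)} = 6 - 3 = 3$)
$J{\left(u,k \right)} = k + u$
$- \frac{28150}{J{\left(C,-2 \right)} j{\left(-14,-59 \right)}} = - \frac{28150}{\left(-2 - 7\right) 3} = - \frac{28150}{\left(-9\right) 3} = - \frac{28150}{-27} = \left(-28150\right) \left(- \frac{1}{27}\right) = \frac{28150}{27}$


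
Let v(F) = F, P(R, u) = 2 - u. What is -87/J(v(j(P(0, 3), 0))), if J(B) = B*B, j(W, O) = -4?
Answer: -87/16 ≈ -5.4375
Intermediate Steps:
J(B) = B²
-87/J(v(j(P(0, 3), 0))) = -87/((-4)²) = -87/16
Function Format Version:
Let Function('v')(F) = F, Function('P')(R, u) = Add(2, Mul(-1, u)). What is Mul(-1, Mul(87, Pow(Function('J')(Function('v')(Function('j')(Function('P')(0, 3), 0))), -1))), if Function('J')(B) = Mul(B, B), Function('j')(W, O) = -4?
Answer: Rational(-87, 16) ≈ -5.4375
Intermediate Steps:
Function('J')(B) = Pow(B, 2)
Mul(-1, Mul(87, Pow(Function('J')(Function('v')(Function('j')(Function('P')(0, 3), 0))), -1))) = Mul(-1, Mul(87, Pow(Pow(-4, 2), -1))) = Mul(-1, Mul(87, Pow(16, -1))) = Mul(-1, Mul(87, Rational(1, 16))) = Mul(-1, Rational(87, 16)) = Rational(-87, 16)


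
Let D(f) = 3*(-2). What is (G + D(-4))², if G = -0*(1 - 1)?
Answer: 36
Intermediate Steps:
D(f) = -6
G = 0 (G = -0*0 = -1*0 = 0)
(G + D(-4))² = (0 - 6)² = (-6)² = 36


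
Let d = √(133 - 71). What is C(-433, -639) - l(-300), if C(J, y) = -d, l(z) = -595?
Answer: 595 - √62 ≈ 587.13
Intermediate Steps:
d = √62 ≈ 7.8740
C(J, y) = -√62
C(-433, -639) - l(-300) = -√62 - 1*(-595) = -√62 + 595 = 595 - √62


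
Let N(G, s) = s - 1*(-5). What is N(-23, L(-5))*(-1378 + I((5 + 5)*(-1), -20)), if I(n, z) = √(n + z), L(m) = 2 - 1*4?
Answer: -4134 + 3*I*√30 ≈ -4134.0 + 16.432*I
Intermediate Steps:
L(m) = -2 (L(m) = 2 - 4 = -2)
N(G, s) = 5 + s (N(G, s) = s + 5 = 5 + s)
N(-23, L(-5))*(-1378 + I((5 + 5)*(-1), -20)) = (5 - 2)*(-1378 + √((5 + 5)*(-1) - 20)) = 3*(-1378 + √(10*(-1) - 20)) = 3*(-1378 + √(-10 - 20)) = 3*(-1378 + √(-30)) = 3*(-1378 + I*√30) = -4134 + 3*I*√30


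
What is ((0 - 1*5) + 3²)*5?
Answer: 20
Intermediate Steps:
((0 - 1*5) + 3²)*5 = ((0 - 5) + 9)*5 = (-5 + 9)*5 = 4*5 = 20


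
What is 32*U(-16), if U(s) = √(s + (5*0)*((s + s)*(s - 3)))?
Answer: 128*I ≈ 128.0*I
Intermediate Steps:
U(s) = √s (U(s) = √(s + 0*((2*s)*(-3 + s))) = √(s + 0*(2*s*(-3 + s))) = √(s + 0) = √s)
32*U(-16) = 32*√(-16) = 32*(4*I) = 128*I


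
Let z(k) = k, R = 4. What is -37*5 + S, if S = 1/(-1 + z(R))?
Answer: -554/3 ≈ -184.67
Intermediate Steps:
S = ⅓ (S = 1/(-1 + 4) = 1/3 = ⅓ ≈ 0.33333)
-37*5 + S = -37*5 + ⅓ = -185 + ⅓ = -554/3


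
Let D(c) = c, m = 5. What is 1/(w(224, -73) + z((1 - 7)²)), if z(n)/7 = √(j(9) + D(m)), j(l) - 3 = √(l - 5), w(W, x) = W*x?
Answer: -1168/19099101 - √10/38198202 ≈ -6.1237e-5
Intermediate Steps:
j(l) = 3 + √(-5 + l) (j(l) = 3 + √(l - 5) = 3 + √(-5 + l))
z(n) = 7*√10 (z(n) = 7*√((3 + √(-5 + 9)) + 5) = 7*√((3 + √4) + 5) = 7*√((3 + 2) + 5) = 7*√(5 + 5) = 7*√10)
1/(w(224, -73) + z((1 - 7)²)) = 1/(224*(-73) + 7*√10) = 1/(-16352 + 7*√10)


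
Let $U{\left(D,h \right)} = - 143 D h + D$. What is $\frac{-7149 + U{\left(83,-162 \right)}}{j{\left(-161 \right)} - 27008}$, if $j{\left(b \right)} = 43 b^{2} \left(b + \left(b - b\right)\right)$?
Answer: $- \frac{1915712}{179478091} \approx -0.010674$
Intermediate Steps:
$U{\left(D,h \right)} = D - 143 D h$ ($U{\left(D,h \right)} = - 143 D h + D = D - 143 D h$)
$j{\left(b \right)} = 43 b^{3}$ ($j{\left(b \right)} = 43 b^{2} \left(b + 0\right) = 43 b^{2} b = 43 b^{3}$)
$\frac{-7149 + U{\left(83,-162 \right)}}{j{\left(-161 \right)} - 27008} = \frac{-7149 + 83 \left(1 - -23166\right)}{43 \left(-161\right)^{3} - 27008} = \frac{-7149 + 83 \left(1 + 23166\right)}{43 \left(-4173281\right) - 27008} = \frac{-7149 + 83 \cdot 23167}{-179451083 - 27008} = \frac{-7149 + 1922861}{-179478091} = 1915712 \left(- \frac{1}{179478091}\right) = - \frac{1915712}{179478091}$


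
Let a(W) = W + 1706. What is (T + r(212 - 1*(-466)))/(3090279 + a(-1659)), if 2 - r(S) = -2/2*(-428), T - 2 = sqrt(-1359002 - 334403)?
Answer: -212/1545163 + I*sqrt(1693405)/3090326 ≈ -0.0001372 + 0.00042109*I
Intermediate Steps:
T = 2 + I*sqrt(1693405) (T = 2 + sqrt(-1359002 - 334403) = 2 + sqrt(-1693405) = 2 + I*sqrt(1693405) ≈ 2.0 + 1301.3*I)
a(W) = 1706 + W
r(S) = -426 (r(S) = 2 - (-2/2)*(-428) = 2 - (-2*1/2)*(-428) = 2 - (-1)*(-428) = 2 - 1*428 = 2 - 428 = -426)
(T + r(212 - 1*(-466)))/(3090279 + a(-1659)) = ((2 + I*sqrt(1693405)) - 426)/(3090279 + (1706 - 1659)) = (-424 + I*sqrt(1693405))/(3090279 + 47) = (-424 + I*sqrt(1693405))/3090326 = (-424 + I*sqrt(1693405))*(1/3090326) = -212/1545163 + I*sqrt(1693405)/3090326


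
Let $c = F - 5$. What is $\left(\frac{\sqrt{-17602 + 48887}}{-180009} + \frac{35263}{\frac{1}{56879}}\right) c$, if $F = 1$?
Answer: $-8022896708 + \frac{4 \sqrt{31285}}{180009} \approx -8.0229 \cdot 10^{9}$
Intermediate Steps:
$c = -4$ ($c = 1 - 5 = -4$)
$\left(\frac{\sqrt{-17602 + 48887}}{-180009} + \frac{35263}{\frac{1}{56879}}\right) c = \left(\frac{\sqrt{-17602 + 48887}}{-180009} + \frac{35263}{\frac{1}{56879}}\right) \left(-4\right) = \left(\sqrt{31285} \left(- \frac{1}{180009}\right) + 35263 \frac{1}{\frac{1}{56879}}\right) \left(-4\right) = \left(- \frac{\sqrt{31285}}{180009} + 35263 \cdot 56879\right) \left(-4\right) = \left(- \frac{\sqrt{31285}}{180009} + 2005724177\right) \left(-4\right) = \left(2005724177 - \frac{\sqrt{31285}}{180009}\right) \left(-4\right) = -8022896708 + \frac{4 \sqrt{31285}}{180009}$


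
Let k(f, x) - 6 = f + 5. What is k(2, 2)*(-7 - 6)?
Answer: -169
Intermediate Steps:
k(f, x) = 11 + f (k(f, x) = 6 + (f + 5) = 6 + (5 + f) = 11 + f)
k(2, 2)*(-7 - 6) = (11 + 2)*(-7 - 6) = 13*(-13) = -169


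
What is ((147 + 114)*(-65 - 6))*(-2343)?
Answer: 43418133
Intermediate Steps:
((147 + 114)*(-65 - 6))*(-2343) = (261*(-71))*(-2343) = -18531*(-2343) = 43418133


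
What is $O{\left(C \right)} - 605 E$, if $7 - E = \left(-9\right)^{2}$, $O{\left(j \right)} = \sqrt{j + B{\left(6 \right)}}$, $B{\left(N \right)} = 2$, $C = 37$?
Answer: $44770 + \sqrt{39} \approx 44776.0$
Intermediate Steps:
$O{\left(j \right)} = \sqrt{2 + j}$ ($O{\left(j \right)} = \sqrt{j + 2} = \sqrt{2 + j}$)
$E = -74$ ($E = 7 - \left(-9\right)^{2} = 7 - 81 = -74$)
$O{\left(C \right)} - 605 E = \sqrt{2 + 37} - -44770 = \sqrt{39} + 44770 = 44770 + \sqrt{39}$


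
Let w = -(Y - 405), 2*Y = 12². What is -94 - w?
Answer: -427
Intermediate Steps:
Y = 72 (Y = (½)*12² = (½)*144 = 72)
w = 333 (w = -(72 - 405) = -1*(-333) = 333)
-94 - w = -94 - 1*333 = -94 - 333 = -427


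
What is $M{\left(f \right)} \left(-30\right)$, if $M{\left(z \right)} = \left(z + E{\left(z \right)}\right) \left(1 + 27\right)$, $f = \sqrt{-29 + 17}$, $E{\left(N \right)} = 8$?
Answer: $-6720 - 1680 i \sqrt{3} \approx -6720.0 - 2909.8 i$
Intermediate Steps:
$f = 2 i \sqrt{3}$ ($f = \sqrt{-12} = 2 i \sqrt{3} \approx 3.4641 i$)
$M{\left(z \right)} = 224 + 28 z$ ($M{\left(z \right)} = \left(z + 8\right) \left(1 + 27\right) = \left(8 + z\right) 28 = 224 + 28 z$)
$M{\left(f \right)} \left(-30\right) = \left(224 + 28 \cdot 2 i \sqrt{3}\right) \left(-30\right) = \left(224 + 56 i \sqrt{3}\right) \left(-30\right) = -6720 - 1680 i \sqrt{3}$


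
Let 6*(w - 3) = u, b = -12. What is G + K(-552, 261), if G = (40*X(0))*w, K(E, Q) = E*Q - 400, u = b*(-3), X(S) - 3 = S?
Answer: -143392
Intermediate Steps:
X(S) = 3 + S
u = 36 (u = -12*(-3) = 36)
K(E, Q) = -400 + E*Q
w = 9 (w = 3 + (⅙)*36 = 3 + 6 = 9)
G = 1080 (G = (40*(3 + 0))*9 = (40*3)*9 = 120*9 = 1080)
G + K(-552, 261) = 1080 + (-400 - 552*261) = 1080 + (-400 - 144072) = 1080 - 144472 = -143392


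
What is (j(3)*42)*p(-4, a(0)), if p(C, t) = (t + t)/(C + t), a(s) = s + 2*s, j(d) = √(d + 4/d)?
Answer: 0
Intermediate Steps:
a(s) = 3*s
p(C, t) = 2*t/(C + t) (p(C, t) = (2*t)/(C + t) = 2*t/(C + t))
(j(3)*42)*p(-4, a(0)) = (√(3 + 4/3)*42)*(2*(3*0)/(-4 + 3*0)) = (√(3 + 4*(⅓))*42)*(2*0/(-4 + 0)) = (√(3 + 4/3)*42)*(2*0/(-4)) = (√(13/3)*42)*(2*0*(-¼)) = ((√39/3)*42)*0 = (14*√39)*0 = 0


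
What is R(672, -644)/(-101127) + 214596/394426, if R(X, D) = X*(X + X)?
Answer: -55755248646/6647853017 ≈ -8.3870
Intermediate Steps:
R(X, D) = 2*X² (R(X, D) = X*(2*X) = 2*X²)
R(672, -644)/(-101127) + 214596/394426 = (2*672²)/(-101127) + 214596/394426 = (2*451584)*(-1/101127) + 214596*(1/394426) = 903168*(-1/101127) + 107298/197213 = -301056/33709 + 107298/197213 = -55755248646/6647853017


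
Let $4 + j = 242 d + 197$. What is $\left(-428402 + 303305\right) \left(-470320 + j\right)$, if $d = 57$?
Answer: $57085889301$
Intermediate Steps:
$j = 13987$ ($j = -4 + \left(242 \cdot 57 + 197\right) = -4 + \left(13794 + 197\right) = -4 + 13991 = 13987$)
$\left(-428402 + 303305\right) \left(-470320 + j\right) = \left(-428402 + 303305\right) \left(-470320 + 13987\right) = \left(-125097\right) \left(-456333\right) = 57085889301$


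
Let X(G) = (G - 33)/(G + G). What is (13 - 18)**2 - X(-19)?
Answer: 449/19 ≈ 23.632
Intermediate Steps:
X(G) = (-33 + G)/(2*G) (X(G) = (-33 + G)/((2*G)) = (-33 + G)*(1/(2*G)) = (-33 + G)/(2*G))
(13 - 18)**2 - X(-19) = (13 - 18)**2 - (-33 - 19)/(2*(-19)) = (-5)**2 - (-1)*(-52)/(2*19) = 25 - 1*26/19 = 25 - 26/19 = 449/19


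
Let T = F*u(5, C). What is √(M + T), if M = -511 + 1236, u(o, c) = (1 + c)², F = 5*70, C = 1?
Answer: 5*√85 ≈ 46.098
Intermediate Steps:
F = 350
M = 725
T = 1400 (T = 350*(1 + 1)² = 350*2² = 350*4 = 1400)
√(M + T) = √(725 + 1400) = √2125 = 5*√85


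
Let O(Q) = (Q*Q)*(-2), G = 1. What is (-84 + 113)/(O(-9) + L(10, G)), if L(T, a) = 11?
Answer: -29/151 ≈ -0.19205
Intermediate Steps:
O(Q) = -2*Q² (O(Q) = Q²*(-2) = -2*Q²)
(-84 + 113)/(O(-9) + L(10, G)) = (-84 + 113)/(-2*(-9)² + 11) = 29/(-2*81 + 11) = 29/(-162 + 11) = 29/(-151) = 29*(-1/151) = -29/151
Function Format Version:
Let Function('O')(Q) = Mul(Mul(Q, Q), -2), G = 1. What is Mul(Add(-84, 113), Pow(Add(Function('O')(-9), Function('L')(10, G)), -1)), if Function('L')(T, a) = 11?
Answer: Rational(-29, 151) ≈ -0.19205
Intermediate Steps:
Function('O')(Q) = Mul(-2, Pow(Q, 2)) (Function('O')(Q) = Mul(Pow(Q, 2), -2) = Mul(-2, Pow(Q, 2)))
Mul(Add(-84, 113), Pow(Add(Function('O')(-9), Function('L')(10, G)), -1)) = Mul(Add(-84, 113), Pow(Add(Mul(-2, Pow(-9, 2)), 11), -1)) = Mul(29, Pow(Add(Mul(-2, 81), 11), -1)) = Mul(29, Pow(Add(-162, 11), -1)) = Mul(29, Pow(-151, -1)) = Mul(29, Rational(-1, 151)) = Rational(-29, 151)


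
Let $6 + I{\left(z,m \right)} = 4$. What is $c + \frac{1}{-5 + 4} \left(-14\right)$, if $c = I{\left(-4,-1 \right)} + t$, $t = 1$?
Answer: $13$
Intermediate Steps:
$I{\left(z,m \right)} = -2$ ($I{\left(z,m \right)} = -6 + 4 = -2$)
$c = -1$ ($c = -2 + 1 = -1$)
$c + \frac{1}{-5 + 4} \left(-14\right) = -1 + \frac{1}{-5 + 4} \left(-14\right) = -1 + \frac{1}{-1} \left(-14\right) = -1 - -14 = -1 + 14 = 13$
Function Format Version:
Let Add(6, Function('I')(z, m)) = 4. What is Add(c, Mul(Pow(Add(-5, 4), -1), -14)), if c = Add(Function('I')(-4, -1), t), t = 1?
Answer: 13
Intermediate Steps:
Function('I')(z, m) = -2 (Function('I')(z, m) = Add(-6, 4) = -2)
c = -1 (c = Add(-2, 1) = -1)
Add(c, Mul(Pow(Add(-5, 4), -1), -14)) = Add(-1, Mul(Pow(Add(-5, 4), -1), -14)) = Add(-1, Mul(Pow(-1, -1), -14)) = Add(-1, Mul(-1, -14)) = Add(-1, 14) = 13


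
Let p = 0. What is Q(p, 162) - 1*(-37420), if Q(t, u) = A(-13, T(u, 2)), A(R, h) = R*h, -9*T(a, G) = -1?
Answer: 336767/9 ≈ 37419.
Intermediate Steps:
T(a, G) = ⅑ (T(a, G) = -⅑*(-1) = ⅑)
Q(t, u) = -13/9 (Q(t, u) = -13*⅑ = -13/9)
Q(p, 162) - 1*(-37420) = -13/9 - 1*(-37420) = -13/9 + 37420 = 336767/9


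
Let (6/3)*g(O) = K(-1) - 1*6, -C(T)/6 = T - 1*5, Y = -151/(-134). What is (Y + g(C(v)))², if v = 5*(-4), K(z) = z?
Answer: 25281/4489 ≈ 5.6318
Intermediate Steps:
v = -20
Y = 151/134 (Y = -151*(-1/134) = 151/134 ≈ 1.1269)
C(T) = 30 - 6*T (C(T) = -6*(T - 1*5) = -6*(T - 5) = -6*(-5 + T) = 30 - 6*T)
g(O) = -7/2 (g(O) = (-1 - 1*6)/2 = (-1 - 6)/2 = (½)*(-7) = -7/2)
(Y + g(C(v)))² = (151/134 - 7/2)² = (-159/67)² = 25281/4489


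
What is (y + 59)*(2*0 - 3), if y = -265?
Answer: 618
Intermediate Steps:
(y + 59)*(2*0 - 3) = (-265 + 59)*(2*0 - 3) = -206*(0 - 3) = -206*(-3) = 618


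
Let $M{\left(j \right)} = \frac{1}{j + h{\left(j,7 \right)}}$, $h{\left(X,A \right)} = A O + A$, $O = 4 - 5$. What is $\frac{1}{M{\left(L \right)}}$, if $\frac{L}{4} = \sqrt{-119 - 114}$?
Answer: $4 i \sqrt{233} \approx 61.057 i$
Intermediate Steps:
$O = -1$
$h{\left(X,A \right)} = 0$ ($h{\left(X,A \right)} = A \left(-1\right) + A = - A + A = 0$)
$L = 4 i \sqrt{233}$ ($L = 4 \sqrt{-119 - 114} = 4 \sqrt{-233} = 4 i \sqrt{233} \approx 61.057 i$)
$M{\left(j \right)} = \frac{1}{j}$ ($M{\left(j \right)} = \frac{1}{j + 0} = \frac{1}{j}$)
$\frac{1}{M{\left(L \right)}} = \frac{1}{\frac{1}{4 i \sqrt{233}}} = \frac{1}{\left(- \frac{1}{932}\right) i \sqrt{233}} = 4 i \sqrt{233}$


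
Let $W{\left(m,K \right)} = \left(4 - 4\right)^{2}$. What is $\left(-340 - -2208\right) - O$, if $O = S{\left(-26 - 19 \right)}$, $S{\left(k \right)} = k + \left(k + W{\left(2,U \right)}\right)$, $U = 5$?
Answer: $1958$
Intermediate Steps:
$W{\left(m,K \right)} = 0$ ($W{\left(m,K \right)} = 0^{2} = 0$)
$S{\left(k \right)} = 2 k$ ($S{\left(k \right)} = k + \left(k + 0\right) = k + k = 2 k$)
$O = -90$ ($O = 2 \left(-26 - 19\right) = 2 \left(-45\right) = -90$)
$\left(-340 - -2208\right) - O = \left(-340 - -2208\right) - -90 = \left(-340 + 2208\right) + 90 = 1868 + 90 = 1958$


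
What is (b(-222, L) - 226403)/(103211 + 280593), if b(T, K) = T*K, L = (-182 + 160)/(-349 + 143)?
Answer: -23321951/39531812 ≈ -0.58995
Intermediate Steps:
L = 11/103 (L = -22/(-206) = -22*(-1/206) = 11/103 ≈ 0.10680)
b(T, K) = K*T
(b(-222, L) - 226403)/(103211 + 280593) = ((11/103)*(-222) - 226403)/(103211 + 280593) = (-2442/103 - 226403)/383804 = -23321951/103*1/383804 = -23321951/39531812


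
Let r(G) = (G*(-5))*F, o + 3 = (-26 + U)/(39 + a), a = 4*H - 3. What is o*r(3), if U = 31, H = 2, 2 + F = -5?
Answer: -13335/44 ≈ -303.07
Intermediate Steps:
F = -7 (F = -2 - 5 = -7)
a = 5 (a = 4*2 - 3 = 8 - 3 = 5)
o = -127/44 (o = -3 + (-26 + 31)/(39 + 5) = -3 + 5/44 = -127/44 ≈ -2.8864)
r(G) = 35*G (r(G) = (G*(-5))*(-7) = -5*G*(-7) = 35*G)
o*r(3) = -4445*3/44 = -127/44*105 = -13335/44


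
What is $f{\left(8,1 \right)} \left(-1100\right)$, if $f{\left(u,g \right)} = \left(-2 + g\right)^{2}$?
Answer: $-1100$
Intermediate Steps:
$f{\left(8,1 \right)} \left(-1100\right) = \left(-2 + 1\right)^{2} \left(-1100\right) = \left(-1\right)^{2} \left(-1100\right) = 1 \left(-1100\right) = -1100$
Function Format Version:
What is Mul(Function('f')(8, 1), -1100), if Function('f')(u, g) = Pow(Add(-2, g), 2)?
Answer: -1100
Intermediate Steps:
Mul(Function('f')(8, 1), -1100) = Mul(Pow(Add(-2, 1), 2), -1100) = Mul(Pow(-1, 2), -1100) = Mul(1, -1100) = -1100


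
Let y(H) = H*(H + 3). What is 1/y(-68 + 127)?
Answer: 1/3658 ≈ 0.00027337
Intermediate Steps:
y(H) = H*(3 + H)
1/y(-68 + 127) = 1/((-68 + 127)*(3 + (-68 + 127))) = 1/(59*(3 + 59)) = 1/(59*62) = 1/3658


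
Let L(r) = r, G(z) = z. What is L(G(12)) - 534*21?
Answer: -11202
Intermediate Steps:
L(G(12)) - 534*21 = 12 - 534*21 = 12 - 11214 = -11202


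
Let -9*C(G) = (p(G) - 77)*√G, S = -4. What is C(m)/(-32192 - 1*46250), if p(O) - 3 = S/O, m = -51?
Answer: -145*I*√51/1384803 ≈ -0.00074776*I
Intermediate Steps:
p(O) = 3 - 4/O
C(G) = -√G*(-74 - 4/G)/9 (C(G) = -((3 - 4/G) - 77)*√G/9 = -(-74 - 4/G)*√G/9 = -√G*(-74 - 4/G)/9)
C(m)/(-32192 - 1*46250) = (2*(2 + 37*(-51))/(9*√(-51)))/(-32192 - 1*46250) = (2*(-I*√51/51)*(2 - 1887)/9)/(-32192 - 46250) = ((2/9)*(-I*√51/51)*(-1885))/(-78442) = (3770*I*√51/459)*(-1/78442) = -145*I*√51/1384803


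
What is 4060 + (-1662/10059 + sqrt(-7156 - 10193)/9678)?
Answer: 13612626/3353 + I*sqrt(17349)/9678 ≈ 4059.8 + 0.01361*I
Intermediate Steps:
4060 + (-1662/10059 + sqrt(-7156 - 10193)/9678) = 4060 + (-1662*1/10059 + sqrt(-17349)*(1/9678)) = 4060 + (-554/3353 + (I*sqrt(17349))*(1/9678)) = 4060 + (-554/3353 + I*sqrt(17349)/9678) = 13612626/3353 + I*sqrt(17349)/9678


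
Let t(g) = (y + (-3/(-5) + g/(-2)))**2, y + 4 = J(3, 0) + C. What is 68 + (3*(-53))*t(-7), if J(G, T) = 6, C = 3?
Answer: -1309879/100 ≈ -13099.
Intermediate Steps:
y = 5 (y = -4 + (6 + 3) = -4 + 9 = 5)
t(g) = (28/5 - g/2)**2 (t(g) = (5 + (-3/(-5) + g/(-2)))**2 = (5 + (-3*(-1/5) + g*(-1/2)))**2 = (5 + (3/5 - g/2))**2 = (28/5 - g/2)**2)
68 + (3*(-53))*t(-7) = 68 + (3*(-53))*((56 - 5*(-7))**2/100) = 68 - 159*(56 + 35)**2/100 = 68 - 159*91**2/100 = 68 - 159*8281/100 = 68 - 1316679/100 = -1309879/100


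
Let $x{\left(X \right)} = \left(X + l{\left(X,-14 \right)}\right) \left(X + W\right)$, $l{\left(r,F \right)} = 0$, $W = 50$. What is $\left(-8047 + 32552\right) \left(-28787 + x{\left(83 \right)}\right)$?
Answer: $-434914740$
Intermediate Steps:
$x{\left(X \right)} = X \left(50 + X\right)$ ($x{\left(X \right)} = \left(X + 0\right) \left(X + 50\right) = X \left(50 + X\right)$)
$\left(-8047 + 32552\right) \left(-28787 + x{\left(83 \right)}\right) = \left(-8047 + 32552\right) \left(-28787 + 83 \left(50 + 83\right)\right) = 24505 \left(-28787 + 83 \cdot 133\right) = 24505 \left(-28787 + 11039\right) = 24505 \left(-17748\right) = -434914740$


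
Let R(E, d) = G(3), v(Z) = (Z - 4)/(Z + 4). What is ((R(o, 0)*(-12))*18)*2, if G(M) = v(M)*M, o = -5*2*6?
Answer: 1296/7 ≈ 185.14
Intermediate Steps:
o = -60 (o = -10*6 = -60)
v(Z) = (-4 + Z)/(4 + Z)
G(M) = M*(-4 + M)/(4 + M) (G(M) = ((-4 + M)/(4 + M))*M = M*(-4 + M)/(4 + M))
R(E, d) = -3/7 (R(E, d) = 3*(-4 + 3)/(4 + 3) = 3*(-1)/7 = 3*(⅐)*(-1) = -3/7)
((R(o, 0)*(-12))*18)*2 = (-3/7*(-12)*18)*2 = ((36/7)*18)*2 = (648/7)*2 = 1296/7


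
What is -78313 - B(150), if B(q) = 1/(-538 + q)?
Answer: -30385443/388 ≈ -78313.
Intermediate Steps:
-78313 - B(150) = -78313 - 1/(-538 + 150) = -78313 - 1/(-388) = -78313 - 1*(-1/388) = -78313 + 1/388 = -30385443/388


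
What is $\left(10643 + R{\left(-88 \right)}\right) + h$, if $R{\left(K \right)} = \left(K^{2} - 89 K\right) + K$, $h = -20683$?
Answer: $5448$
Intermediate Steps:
$R{\left(K \right)} = K^{2} - 88 K$
$\left(10643 + R{\left(-88 \right)}\right) + h = \left(10643 - 88 \left(-88 - 88\right)\right) - 20683 = \left(10643 - -15488\right) - 20683 = \left(10643 + 15488\right) - 20683 = 26131 - 20683 = 5448$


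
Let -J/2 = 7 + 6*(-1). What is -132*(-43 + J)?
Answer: 5940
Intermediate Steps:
J = -2 (J = -2*(7 + 6*(-1)) = -2*(7 - 6) = -2*1 = -2)
-132*(-43 + J) = -132*(-43 - 2) = -132*(-45) = 5940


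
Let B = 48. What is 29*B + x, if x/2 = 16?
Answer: 1424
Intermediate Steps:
x = 32 (x = 2*16 = 32)
29*B + x = 29*48 + 32 = 1392 + 32 = 1424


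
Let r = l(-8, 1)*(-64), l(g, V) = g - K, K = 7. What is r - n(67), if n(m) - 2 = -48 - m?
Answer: 1073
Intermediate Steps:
n(m) = -46 - m (n(m) = 2 + (-48 - m) = -46 - m)
l(g, V) = -7 + g (l(g, V) = g - 1*7 = g - 7 = -7 + g)
r = 960 (r = (-7 - 8)*(-64) = -15*(-64) = 960)
r - n(67) = 960 - (-46 - 1*67) = 960 - (-46 - 67) = 960 - 1*(-113) = 960 + 113 = 1073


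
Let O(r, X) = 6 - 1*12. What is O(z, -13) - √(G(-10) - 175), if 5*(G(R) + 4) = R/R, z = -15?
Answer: -6 - I*√4470/5 ≈ -6.0 - 13.372*I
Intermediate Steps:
G(R) = -19/5 (G(R) = -4 + (R/R)/5 = -4 + (⅕)*1 = -4 + ⅕ = -19/5)
O(r, X) = -6 (O(r, X) = 6 - 12 = -6)
O(z, -13) - √(G(-10) - 175) = -6 - √(-19/5 - 175) = -6 - √(-894/5) = -6 - I*√4470/5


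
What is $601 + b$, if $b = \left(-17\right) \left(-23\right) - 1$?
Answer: $991$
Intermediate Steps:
$b = 390$ ($b = 391 - 1 = 390$)
$601 + b = 601 + 390 = 991$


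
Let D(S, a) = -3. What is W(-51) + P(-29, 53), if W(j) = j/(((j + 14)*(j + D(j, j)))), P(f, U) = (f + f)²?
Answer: 2240407/666 ≈ 3364.0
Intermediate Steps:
P(f, U) = 4*f² (P(f, U) = (2*f)² = 4*f²)
W(j) = j/((-3 + j)*(14 + j)) (W(j) = j/(((j + 14)*(j - 3))) = j/(((14 + j)*(-3 + j))) = j/(((-3 + j)*(14 + j))) = j*(1/((-3 + j)*(14 + j))) = j/((-3 + j)*(14 + j)))
W(-51) + P(-29, 53) = -51/(-42 + (-51)² + 11*(-51)) + 4*(-29)² = -51/(-42 + 2601 - 561) + 4*841 = -51/1998 + 3364 = -51*1/1998 + 3364 = -17/666 + 3364 = 2240407/666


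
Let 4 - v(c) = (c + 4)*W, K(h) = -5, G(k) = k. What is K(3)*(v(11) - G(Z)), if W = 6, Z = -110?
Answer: -120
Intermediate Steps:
v(c) = -20 - 6*c (v(c) = 4 - (c + 4)*6 = 4 - (4 + c)*6 = 4 - (24 + 6*c) = 4 + (-24 - 6*c) = -20 - 6*c)
K(3)*(v(11) - G(Z)) = -5*((-20 - 6*11) - 1*(-110)) = -5*((-20 - 66) + 110) = -5*(-86 + 110) = -5*24 = -120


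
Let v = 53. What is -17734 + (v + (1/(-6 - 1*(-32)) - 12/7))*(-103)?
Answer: -5155783/224 ≈ -23017.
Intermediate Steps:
-17734 + (v + (1/(-6 - 1*(-32)) - 12/7))*(-103) = -17734 + (53 + (1/(-6 - 1*(-32)) - 12/7))*(-103) = -17734 + (53 + (-1/32/(-7) - 12*⅐))*(-103) = -17734 + (53 + (-⅐*(-1/32) - 12/7))*(-103) = -17734 + (53 + (1/224 - 12/7))*(-103) = -17734 + (53 - 383/224)*(-103) = -17734 + (11489/224)*(-103) = -17734 - 1183367/224 = -5155783/224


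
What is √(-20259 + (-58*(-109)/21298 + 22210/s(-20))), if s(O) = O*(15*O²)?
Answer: I*√827057612967222630/6389400 ≈ 142.33*I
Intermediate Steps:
s(O) = 15*O³
√(-20259 + (-58*(-109)/21298 + 22210/s(-20))) = √(-20259 + (-58*(-109)/21298 + 22210/((15*(-20)³)))) = √(-20259 + (6322*(1/21298) + 22210/((15*(-8000))))) = √(-20259 + (3161/10649 + 22210/(-120000))) = √(-20259 + (3161/10649 + 22210*(-1/120000))) = √(-20259 + (3161/10649 - 2221/12000)) = √(-20259 + 14280571/127788000) = √(-2588842811429/127788000) = I*√827057612967222630/6389400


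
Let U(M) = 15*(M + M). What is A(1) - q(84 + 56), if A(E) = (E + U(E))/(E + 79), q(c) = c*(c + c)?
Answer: -3135969/80 ≈ -39200.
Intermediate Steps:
q(c) = 2*c**2 (q(c) = c*(2*c) = 2*c**2)
U(M) = 30*M (U(M) = 15*(2*M) = 30*M)
A(E) = 31*E/(79 + E) (A(E) = (E + 30*E)/(E + 79) = (31*E)/(79 + E) = 31*E/(79 + E))
A(1) - q(84 + 56) = 31*1/(79 + 1) - 2*(84 + 56)**2 = 31*1/80 - 2*140**2 = 31*1*(1/80) - 2*19600 = 31/80 - 1*39200 = 31/80 - 39200 = -3135969/80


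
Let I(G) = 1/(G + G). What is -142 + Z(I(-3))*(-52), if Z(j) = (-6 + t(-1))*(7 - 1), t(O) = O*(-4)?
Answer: 482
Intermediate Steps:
t(O) = -4*O
I(G) = 1/(2*G)
Z(j) = -12 (Z(j) = (-6 - 4*(-1))*(7 - 1) = (-6 + 4)*6 = -2*6 = -12)
-142 + Z(I(-3))*(-52) = -142 - 12*(-52) = -142 + 624 = 482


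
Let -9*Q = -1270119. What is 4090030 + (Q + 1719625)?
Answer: 17852338/3 ≈ 5.9508e+6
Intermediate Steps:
Q = 423373/3 (Q = -⅑*(-1270119) = 423373/3 ≈ 1.4112e+5)
4090030 + (Q + 1719625) = 4090030 + (423373/3 + 1719625) = 4090030 + 5582248/3 = 17852338/3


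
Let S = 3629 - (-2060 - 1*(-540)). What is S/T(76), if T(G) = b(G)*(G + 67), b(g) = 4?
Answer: 5149/572 ≈ 9.0018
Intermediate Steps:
T(G) = 268 + 4*G (T(G) = 4*(G + 67) = 4*(67 + G) = 268 + 4*G)
S = 5149 (S = 3629 - (-2060 + 540) = 3629 - 1*(-1520) = 3629 + 1520 = 5149)
S/T(76) = 5149/(268 + 4*76) = 5149/(268 + 304) = 5149/572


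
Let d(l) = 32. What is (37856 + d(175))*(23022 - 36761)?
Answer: -520543232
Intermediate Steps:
(37856 + d(175))*(23022 - 36761) = (37856 + 32)*(23022 - 36761) = 37888*(-13739) = -520543232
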